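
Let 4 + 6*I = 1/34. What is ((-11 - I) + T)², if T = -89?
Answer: 45630025/4624 ≈ 9868.1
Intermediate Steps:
I = -45/68 (I = -⅔ + (⅙)/34 = -⅔ + (⅙)*(1/34) = -⅔ + 1/204 = -45/68 ≈ -0.66177)
((-11 - I) + T)² = ((-11 - 1*(-45/68)) - 89)² = ((-11 + 45/68) - 89)² = (-703/68 - 89)² = (-6755/68)² = 45630025/4624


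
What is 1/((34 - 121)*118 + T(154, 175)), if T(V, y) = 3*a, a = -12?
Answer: -1/10302 ≈ -9.7068e-5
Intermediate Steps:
T(V, y) = -36 (T(V, y) = 3*(-12) = -36)
1/((34 - 121)*118 + T(154, 175)) = 1/((34 - 121)*118 - 36) = 1/(-87*118 - 36) = 1/(-10266 - 36) = 1/(-10302) = -1/10302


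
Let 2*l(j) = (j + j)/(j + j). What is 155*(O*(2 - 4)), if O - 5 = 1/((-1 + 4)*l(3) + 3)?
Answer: -14570/9 ≈ -1618.9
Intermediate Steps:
l(j) = ½ (l(j) = ((j + j)/(j + j))/2 = ((2*j)/((2*j)))/2 = ((2*j)*(1/(2*j)))/2 = (½)*1 = ½)
O = 47/9 (O = 5 + 1/((-1 + 4)*(½) + 3) = 5 + 1/(3*(½) + 3) = 5 + 1/(3/2 + 3) = 5 + 1/(9/2) = 5 + 2/9 = 47/9 ≈ 5.2222)
155*(O*(2 - 4)) = 155*(47*(2 - 4)/9) = 155*((47/9)*(-2)) = 155*(-94/9) = -14570/9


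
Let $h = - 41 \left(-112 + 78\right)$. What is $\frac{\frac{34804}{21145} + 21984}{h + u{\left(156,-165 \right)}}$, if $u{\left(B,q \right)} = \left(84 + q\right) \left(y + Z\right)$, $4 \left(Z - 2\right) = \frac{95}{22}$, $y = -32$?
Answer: $\frac{40910010592}{6952835465} \approx 5.8839$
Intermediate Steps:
$Z = \frac{271}{88}$ ($Z = 2 + \frac{95 \cdot \frac{1}{22}}{4} = 2 + \frac{1}{4} \cdot \frac{95}{22} = 2 + \frac{95}{88} = \frac{271}{88} \approx 3.0795$)
$u{\left(B,q \right)} = - \frac{53445}{22} - \frac{2545 q}{88}$ ($u{\left(B,q \right)} = \left(84 + q\right) \left(-32 + \frac{271}{88}\right) = \left(84 + q\right) \left(- \frac{2545}{88}\right) = - \frac{53445}{22} - \frac{2545 q}{88}$)
$h = 1394$ ($h = \left(-41\right) \left(-34\right) = 1394$)
$\frac{\frac{34804}{21145} + 21984}{h + u{\left(156,-165 \right)}} = \frac{\frac{34804}{21145} + 21984}{1394 - - \frac{206145}{88}} = \frac{34804 \cdot \frac{1}{21145} + 21984}{1394 + \left(- \frac{53445}{22} + \frac{38175}{8}\right)} = \frac{\frac{34804}{21145} + 21984}{1394 + \frac{206145}{88}} = \frac{464886484}{21145 \cdot \frac{328817}{88}} = \frac{464886484}{21145} \cdot \frac{88}{328817} = \frac{40910010592}{6952835465}$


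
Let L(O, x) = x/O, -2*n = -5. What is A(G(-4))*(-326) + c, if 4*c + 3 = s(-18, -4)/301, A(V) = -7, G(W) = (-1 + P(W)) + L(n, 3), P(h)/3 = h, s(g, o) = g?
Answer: 2746607/1204 ≈ 2281.2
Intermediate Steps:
n = 5/2 (n = -1/2*(-5) = 5/2 ≈ 2.5000)
P(h) = 3*h
G(W) = 1/5 + 3*W (G(W) = (-1 + 3*W) + 3/(5/2) = (-1 + 3*W) + 3*(2/5) = (-1 + 3*W) + 6/5 = 1/5 + 3*W)
c = -921/1204 (c = -3/4 + (-18/301)/4 = -3/4 + (-18*1/301)/4 = -3/4 + (1/4)*(-18/301) = -3/4 - 9/602 = -921/1204 ≈ -0.76495)
A(G(-4))*(-326) + c = -7*(-326) - 921/1204 = 2282 - 921/1204 = 2746607/1204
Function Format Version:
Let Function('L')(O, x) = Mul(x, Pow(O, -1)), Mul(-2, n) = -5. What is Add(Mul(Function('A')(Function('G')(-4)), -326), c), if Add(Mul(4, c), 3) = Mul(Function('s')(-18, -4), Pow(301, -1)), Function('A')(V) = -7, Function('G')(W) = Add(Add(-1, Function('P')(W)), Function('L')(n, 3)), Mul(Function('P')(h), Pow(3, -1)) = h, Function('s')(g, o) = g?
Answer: Rational(2746607, 1204) ≈ 2281.2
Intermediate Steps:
n = Rational(5, 2) (n = Mul(Rational(-1, 2), -5) = Rational(5, 2) ≈ 2.5000)
Function('P')(h) = Mul(3, h)
Function('G')(W) = Add(Rational(1, 5), Mul(3, W)) (Function('G')(W) = Add(Add(-1, Mul(3, W)), Mul(3, Pow(Rational(5, 2), -1))) = Add(Add(-1, Mul(3, W)), Mul(3, Rational(2, 5))) = Add(Add(-1, Mul(3, W)), Rational(6, 5)) = Add(Rational(1, 5), Mul(3, W)))
c = Rational(-921, 1204) (c = Add(Rational(-3, 4), Mul(Rational(1, 4), Mul(-18, Pow(301, -1)))) = Add(Rational(-3, 4), Mul(Rational(1, 4), Mul(-18, Rational(1, 301)))) = Add(Rational(-3, 4), Mul(Rational(1, 4), Rational(-18, 301))) = Add(Rational(-3, 4), Rational(-9, 602)) = Rational(-921, 1204) ≈ -0.76495)
Add(Mul(Function('A')(Function('G')(-4)), -326), c) = Add(Mul(-7, -326), Rational(-921, 1204)) = Add(2282, Rational(-921, 1204)) = Rational(2746607, 1204)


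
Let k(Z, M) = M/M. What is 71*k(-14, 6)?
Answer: 71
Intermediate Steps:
k(Z, M) = 1
71*k(-14, 6) = 71*1 = 71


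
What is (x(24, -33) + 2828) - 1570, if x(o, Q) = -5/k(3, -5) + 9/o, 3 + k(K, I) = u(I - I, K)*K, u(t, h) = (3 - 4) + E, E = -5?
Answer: 211447/168 ≈ 1258.6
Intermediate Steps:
u(t, h) = -6 (u(t, h) = (3 - 4) - 5 = -1 - 5 = -6)
k(K, I) = -3 - 6*K
x(o, Q) = 5/21 + 9/o (x(o, Q) = -5/(-3 - 6*3) + 9/o = -5/(-3 - 18) + 9/o = -5/(-21) + 9/o = -5*(-1/21) + 9/o = 5/21 + 9/o)
(x(24, -33) + 2828) - 1570 = ((5/21 + 9/24) + 2828) - 1570 = ((5/21 + 9*(1/24)) + 2828) - 1570 = ((5/21 + 3/8) + 2828) - 1570 = (103/168 + 2828) - 1570 = 475207/168 - 1570 = 211447/168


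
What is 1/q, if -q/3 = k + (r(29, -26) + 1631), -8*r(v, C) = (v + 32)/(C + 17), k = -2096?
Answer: 24/33419 ≈ 0.00071815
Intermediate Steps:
r(v, C) = -(32 + v)/(8*(17 + C)) (r(v, C) = -(v + 32)/(8*(C + 17)) = -(32 + v)/(8*(17 + C)))
q = 33419/24 (q = -3*(-2096 + ((-32 - 1*29)/(8*(17 - 26)) + 1631)) = -3*(-2096 + ((⅛)*(-32 - 29)/(-9) + 1631)) = -3*(-2096 + ((⅛)*(-⅑)*(-61) + 1631)) = -3*(-2096 + (61/72 + 1631)) = -3*(-2096 + 117493/72) = -3*(-33419/72) = 33419/24 ≈ 1392.5)
1/q = 1/(33419/24) = 24/33419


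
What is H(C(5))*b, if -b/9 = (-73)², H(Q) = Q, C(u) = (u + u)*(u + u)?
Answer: -4796100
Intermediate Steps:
C(u) = 4*u² (C(u) = (2*u)*(2*u) = 4*u²)
b = -47961 (b = -9*(-73)² = -9*5329 = -47961)
H(C(5))*b = (4*5²)*(-47961) = (4*25)*(-47961) = 100*(-47961) = -4796100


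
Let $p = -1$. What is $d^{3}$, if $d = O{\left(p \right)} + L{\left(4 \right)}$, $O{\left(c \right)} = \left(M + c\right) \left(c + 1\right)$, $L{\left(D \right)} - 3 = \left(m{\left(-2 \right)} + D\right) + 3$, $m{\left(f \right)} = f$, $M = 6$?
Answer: $512$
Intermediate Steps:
$L{\left(D \right)} = 4 + D$ ($L{\left(D \right)} = 3 + \left(\left(-2 + D\right) + 3\right) = 3 + \left(1 + D\right) = 4 + D$)
$O{\left(c \right)} = \left(1 + c\right) \left(6 + c\right)$ ($O{\left(c \right)} = \left(6 + c\right) \left(c + 1\right) = \left(6 + c\right) \left(1 + c\right) = \left(1 + c\right) \left(6 + c\right)$)
$d = 8$ ($d = \left(6 + \left(-1\right)^{2} + 7 \left(-1\right)\right) + \left(4 + 4\right) = \left(6 + 1 - 7\right) + 8 = 0 + 8 = 8$)
$d^{3} = 8^{3} = 512$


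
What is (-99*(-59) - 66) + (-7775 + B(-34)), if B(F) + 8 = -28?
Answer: -2036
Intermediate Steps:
B(F) = -36 (B(F) = -8 - 28 = -36)
(-99*(-59) - 66) + (-7775 + B(-34)) = (-99*(-59) - 66) + (-7775 - 36) = (5841 - 66) - 7811 = 5775 - 7811 = -2036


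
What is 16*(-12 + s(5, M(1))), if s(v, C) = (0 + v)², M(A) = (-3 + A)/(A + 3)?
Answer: 208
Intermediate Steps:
M(A) = (-3 + A)/(3 + A)
s(v, C) = v²
16*(-12 + s(5, M(1))) = 16*(-12 + 5²) = 16*(-12 + 25) = 16*13 = 208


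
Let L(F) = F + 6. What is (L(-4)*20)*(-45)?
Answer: -1800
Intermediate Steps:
L(F) = 6 + F
(L(-4)*20)*(-45) = ((6 - 4)*20)*(-45) = (2*20)*(-45) = 40*(-45) = -1800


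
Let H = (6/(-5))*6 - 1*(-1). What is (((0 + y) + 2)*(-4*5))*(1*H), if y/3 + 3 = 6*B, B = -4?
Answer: -9796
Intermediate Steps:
H = -31/5 (H = (6*(-1/5))*6 + 1 = -6/5*6 + 1 = -36/5 + 1 = -31/5 ≈ -6.2000)
y = -81 (y = -9 + 3*(6*(-4)) = -9 + 3*(-24) = -9 - 72 = -81)
(((0 + y) + 2)*(-4*5))*(1*H) = (((0 - 81) + 2)*(-4*5))*(1*(-31/5)) = ((-81 + 2)*(-20))*(-31/5) = -79*(-20)*(-31/5) = 1580*(-31/5) = -9796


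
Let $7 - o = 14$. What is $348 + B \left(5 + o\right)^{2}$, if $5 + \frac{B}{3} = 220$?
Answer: $2928$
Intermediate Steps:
$o = -7$ ($o = 7 - 14 = -7$)
$B = 645$ ($B = -15 + 3 \cdot 220 = -15 + 660 = 645$)
$348 + B \left(5 + o\right)^{2} = 348 + 645 \left(5 - 7\right)^{2} = 348 + 645 \left(-2\right)^{2} = 348 + 645 \cdot 4 = 348 + 2580 = 2928$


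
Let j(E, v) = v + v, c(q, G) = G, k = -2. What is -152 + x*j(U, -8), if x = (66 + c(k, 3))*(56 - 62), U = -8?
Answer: 6472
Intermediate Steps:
j(E, v) = 2*v
x = -414 (x = (66 + 3)*(56 - 62) = 69*(-6) = -414)
-152 + x*j(U, -8) = -152 - 828*(-8) = -152 - 414*(-16) = -152 + 6624 = 6472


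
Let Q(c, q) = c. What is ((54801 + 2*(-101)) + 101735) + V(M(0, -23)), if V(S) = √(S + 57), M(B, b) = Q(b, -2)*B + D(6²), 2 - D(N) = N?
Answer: 156334 + √23 ≈ 1.5634e+5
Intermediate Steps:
D(N) = 2 - N
M(B, b) = -34 + B*b (M(B, b) = b*B + (2 - 1*6²) = B*b + (2 - 1*36) = B*b + (2 - 36) = B*b - 34 = -34 + B*b)
V(S) = √(57 + S)
((54801 + 2*(-101)) + 101735) + V(M(0, -23)) = ((54801 + 2*(-101)) + 101735) + √(57 + (-34 + 0*(-23))) = ((54801 - 202) + 101735) + √(57 + (-34 + 0)) = (54599 + 101735) + √(57 - 34) = 156334 + √23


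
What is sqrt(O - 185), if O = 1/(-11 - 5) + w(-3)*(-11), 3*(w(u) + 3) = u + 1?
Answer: I*sqrt(20841)/12 ≈ 12.03*I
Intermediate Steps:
w(u) = -8/3 + u/3 (w(u) = -3 + (u + 1)/3 = -3 + (1 + u)/3 = -3 + (1/3 + u/3) = -8/3 + u/3)
O = 1933/48 (O = 1/(-11 - 5) + (-8/3 + (1/3)*(-3))*(-11) = 1/(-16) + (-8/3 - 1)*(-11) = -1/16 - 11/3*(-11) = -1/16 + 121/3 = 1933/48 ≈ 40.271)
sqrt(O - 185) = sqrt(1933/48 - 185) = sqrt(-6947/48) = I*sqrt(20841)/12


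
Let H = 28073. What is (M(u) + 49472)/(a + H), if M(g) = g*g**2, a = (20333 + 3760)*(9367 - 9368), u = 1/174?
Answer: 260619683329/20966735520 ≈ 12.430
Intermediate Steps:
u = 1/174 ≈ 0.0057471
a = -24093 (a = 24093*(-1) = -24093)
M(g) = g**3
(M(u) + 49472)/(a + H) = ((1/174)**3 + 49472)/(-24093 + 28073) = (1/5268024 + 49472)/3980 = (260619683329/5268024)*(1/3980) = 260619683329/20966735520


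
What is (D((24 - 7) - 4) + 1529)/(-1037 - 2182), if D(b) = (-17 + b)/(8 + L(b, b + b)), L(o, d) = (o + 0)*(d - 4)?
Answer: -224761/473193 ≈ -0.47499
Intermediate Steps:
L(o, d) = o*(-4 + d)
D(b) = (-17 + b)/(8 + b*(-4 + 2*b)) (D(b) = (-17 + b)/(8 + b*(-4 + (b + b))) = (-17 + b)/(8 + b*(-4 + 2*b)))
(D((24 - 7) - 4) + 1529)/(-1037 - 2182) = ((-17 + ((24 - 7) - 4))/(2*(4 + ((24 - 7) - 4)*(-2 + ((24 - 7) - 4)))) + 1529)/(-1037 - 2182) = ((-17 + (17 - 4))/(2*(4 + (17 - 4)*(-2 + (17 - 4)))) + 1529)/(-3219) = ((-17 + 13)/(2*(4 + 13*(-2 + 13))) + 1529)*(-1/3219) = ((½)*(-4)/(4 + 13*11) + 1529)*(-1/3219) = ((½)*(-4)/(4 + 143) + 1529)*(-1/3219) = ((½)*(-4)/147 + 1529)*(-1/3219) = ((½)*(1/147)*(-4) + 1529)*(-1/3219) = (-2/147 + 1529)*(-1/3219) = (224761/147)*(-1/3219) = -224761/473193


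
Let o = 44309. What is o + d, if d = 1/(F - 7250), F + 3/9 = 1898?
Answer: 711469610/16057 ≈ 44309.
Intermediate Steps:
F = 5693/3 (F = -⅓ + 1898 = 5693/3 ≈ 1897.7)
d = -3/16057 (d = 1/(5693/3 - 7250) = 1/(-16057/3) = -3/16057 ≈ -0.00018683)
o + d = 44309 - 3/16057 = 711469610/16057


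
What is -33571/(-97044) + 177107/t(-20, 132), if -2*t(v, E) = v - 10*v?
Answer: -2864025053/1455660 ≈ -1967.5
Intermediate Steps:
t(v, E) = 9*v/2 (t(v, E) = -(v - 10*v)/2 = -(-9)*v/2 = 9*v/2)
-33571/(-97044) + 177107/t(-20, 132) = -33571/(-97044) + 177107/(((9/2)*(-20))) = -33571*(-1/97044) + 177107/(-90) = 33571/97044 + 177107*(-1/90) = 33571/97044 - 177107/90 = -2864025053/1455660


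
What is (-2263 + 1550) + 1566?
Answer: 853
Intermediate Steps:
(-2263 + 1550) + 1566 = -713 + 1566 = 853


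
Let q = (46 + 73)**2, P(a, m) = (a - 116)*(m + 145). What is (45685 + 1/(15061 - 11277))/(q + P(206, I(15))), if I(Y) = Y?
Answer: 172872041/108074824 ≈ 1.5996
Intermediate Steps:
P(a, m) = (-116 + a)*(145 + m)
q = 14161 (q = 119**2 = 14161)
(45685 + 1/(15061 - 11277))/(q + P(206, I(15))) = (45685 + 1/(15061 - 11277))/(14161 + (-16820 - 116*15 + 145*206 + 206*15)) = (45685 + 1/3784)/(14161 + (-16820 - 1740 + 29870 + 3090)) = (45685 + 1/3784)/(14161 + 14400) = (172872041/3784)/28561 = (172872041/3784)*(1/28561) = 172872041/108074824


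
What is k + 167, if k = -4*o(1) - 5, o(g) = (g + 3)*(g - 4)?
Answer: 210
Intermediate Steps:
o(g) = (-4 + g)*(3 + g) (o(g) = (3 + g)*(-4 + g) = (-4 + g)*(3 + g))
k = 43 (k = -4*(-12 + 1**2 - 1*1) - 5 = -4*(-12 + 1 - 1) - 5 = -4*(-12) - 5 = 48 - 5 = 43)
k + 167 = 43 + 167 = 210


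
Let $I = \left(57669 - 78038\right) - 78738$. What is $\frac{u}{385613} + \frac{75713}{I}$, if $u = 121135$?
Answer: $- \frac{17190590624}{38216947591} \approx -0.44982$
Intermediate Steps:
$I = -99107$ ($I = -20369 - 78738 = -99107$)
$\frac{u}{385613} + \frac{75713}{I} = \frac{121135}{385613} + \frac{75713}{-99107} = 121135 \cdot \frac{1}{385613} + 75713 \left(- \frac{1}{99107}\right) = \frac{121135}{385613} - \frac{75713}{99107} = - \frac{17190590624}{38216947591}$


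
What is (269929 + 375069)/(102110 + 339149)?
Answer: 644998/441259 ≈ 1.4617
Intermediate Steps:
(269929 + 375069)/(102110 + 339149) = 644998/441259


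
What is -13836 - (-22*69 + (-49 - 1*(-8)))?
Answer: -12277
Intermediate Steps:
-13836 - (-22*69 + (-49 - 1*(-8))) = -13836 - (-1518 + (-49 + 8)) = -13836 - (-1518 - 41) = -13836 - 1*(-1559) = -13836 + 1559 = -12277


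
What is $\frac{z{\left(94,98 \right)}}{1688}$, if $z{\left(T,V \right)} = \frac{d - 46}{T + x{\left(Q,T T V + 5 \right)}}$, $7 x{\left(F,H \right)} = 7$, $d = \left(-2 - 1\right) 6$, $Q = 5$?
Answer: $- \frac{8}{20045} \approx -0.0003991$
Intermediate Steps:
$d = -18$ ($d = \left(-3\right) 6 = -18$)
$x{\left(F,H \right)} = 1$ ($x{\left(F,H \right)} = \frac{1}{7} \cdot 7 = 1$)
$z{\left(T,V \right)} = - \frac{64}{1 + T}$ ($z{\left(T,V \right)} = \frac{-18 - 46}{T + 1} = - \frac{64}{1 + T}$)
$\frac{z{\left(94,98 \right)}}{1688} = \frac{\left(-64\right) \frac{1}{1 + 94}}{1688} = - \frac{64}{95} \cdot \frac{1}{1688} = \left(-64\right) \frac{1}{95} \cdot \frac{1}{1688} = \left(- \frac{64}{95}\right) \frac{1}{1688} = - \frac{8}{20045}$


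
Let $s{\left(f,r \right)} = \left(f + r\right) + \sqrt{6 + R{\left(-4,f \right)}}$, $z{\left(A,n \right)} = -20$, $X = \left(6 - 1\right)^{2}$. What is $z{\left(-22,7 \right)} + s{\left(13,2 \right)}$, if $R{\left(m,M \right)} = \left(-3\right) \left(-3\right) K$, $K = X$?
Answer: $-5 + \sqrt{231} \approx 10.199$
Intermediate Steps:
$X = 25$ ($X = 5^{2} = 25$)
$K = 25$
$R{\left(m,M \right)} = 225$ ($R{\left(m,M \right)} = \left(-3\right) \left(-3\right) 25 = 9 \cdot 25 = 225$)
$s{\left(f,r \right)} = f + r + \sqrt{231}$ ($s{\left(f,r \right)} = \left(f + r\right) + \sqrt{6 + 225} = \left(f + r\right) + \sqrt{231} = f + r + \sqrt{231}$)
$z{\left(-22,7 \right)} + s{\left(13,2 \right)} = -20 + \left(13 + 2 + \sqrt{231}\right) = -20 + \left(15 + \sqrt{231}\right) = -5 + \sqrt{231}$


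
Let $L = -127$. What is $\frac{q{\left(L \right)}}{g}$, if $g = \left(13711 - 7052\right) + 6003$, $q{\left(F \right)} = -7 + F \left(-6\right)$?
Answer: $\frac{755}{12662} \approx 0.059627$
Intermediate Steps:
$q{\left(F \right)} = -7 - 6 F$
$g = 12662$ ($g = 6659 + 6003 = 12662$)
$\frac{q{\left(L \right)}}{g} = \frac{-7 - -762}{12662} = \left(-7 + 762\right) \frac{1}{12662} = 755 \cdot \frac{1}{12662} = \frac{755}{12662}$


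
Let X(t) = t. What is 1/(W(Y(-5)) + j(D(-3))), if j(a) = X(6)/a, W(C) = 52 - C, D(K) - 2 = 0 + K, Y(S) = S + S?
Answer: 1/56 ≈ 0.017857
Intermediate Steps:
Y(S) = 2*S
D(K) = 2 + K (D(K) = 2 + (0 + K) = 2 + K)
j(a) = 6/a
1/(W(Y(-5)) + j(D(-3))) = 1/((52 - 2*(-5)) + 6/(2 - 3)) = 1/((52 - 1*(-10)) + 6/(-1)) = 1/((52 + 10) + 6*(-1)) = 1/(62 - 6) = 1/56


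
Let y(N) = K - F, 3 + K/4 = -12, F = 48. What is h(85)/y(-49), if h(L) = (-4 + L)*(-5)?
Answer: 15/4 ≈ 3.7500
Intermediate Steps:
K = -60 (K = -12 + 4*(-12) = -12 - 48 = -60)
y(N) = -108 (y(N) = -60 - 1*48 = -60 - 48 = -108)
h(L) = 20 - 5*L
h(85)/y(-49) = (20 - 5*85)/(-108) = (20 - 425)*(-1/108) = -405*(-1/108) = 15/4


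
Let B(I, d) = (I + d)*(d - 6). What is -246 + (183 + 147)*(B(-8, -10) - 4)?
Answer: 93474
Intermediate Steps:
B(I, d) = (-6 + d)*(I + d) (B(I, d) = (I + d)*(-6 + d) = (-6 + d)*(I + d))
-246 + (183 + 147)*(B(-8, -10) - 4) = -246 + (183 + 147)*(((-10)² - 6*(-8) - 6*(-10) - 8*(-10)) - 4) = -246 + 330*((100 + 48 + 60 + 80) - 4) = -246 + 330*(288 - 4) = -246 + 330*284 = -246 + 93720 = 93474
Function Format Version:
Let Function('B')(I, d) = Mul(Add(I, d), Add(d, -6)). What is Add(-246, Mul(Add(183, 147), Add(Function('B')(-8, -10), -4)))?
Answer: 93474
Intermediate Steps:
Function('B')(I, d) = Mul(Add(-6, d), Add(I, d)) (Function('B')(I, d) = Mul(Add(I, d), Add(-6, d)) = Mul(Add(-6, d), Add(I, d)))
Add(-246, Mul(Add(183, 147), Add(Function('B')(-8, -10), -4))) = Add(-246, Mul(Add(183, 147), Add(Add(Pow(-10, 2), Mul(-6, -8), Mul(-6, -10), Mul(-8, -10)), -4))) = Add(-246, Mul(330, Add(Add(100, 48, 60, 80), -4))) = Add(-246, Mul(330, Add(288, -4))) = Add(-246, Mul(330, 284)) = Add(-246, 93720) = 93474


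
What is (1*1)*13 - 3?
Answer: 10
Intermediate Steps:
(1*1)*13 - 3 = 1*13 - 3 = 13 - 3 = 10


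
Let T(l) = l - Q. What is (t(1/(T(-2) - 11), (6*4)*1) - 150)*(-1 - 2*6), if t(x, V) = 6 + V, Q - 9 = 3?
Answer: 1560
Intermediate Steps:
Q = 12 (Q = 9 + 3 = 12)
T(l) = -12 + l (T(l) = l - 1*12 = l - 12 = -12 + l)
(t(1/(T(-2) - 11), (6*4)*1) - 150)*(-1 - 2*6) = ((6 + (6*4)*1) - 150)*(-1 - 2*6) = ((6 + 24*1) - 150)*(-1 - 12) = ((6 + 24) - 150)*(-13) = (30 - 150)*(-13) = -120*(-13) = 1560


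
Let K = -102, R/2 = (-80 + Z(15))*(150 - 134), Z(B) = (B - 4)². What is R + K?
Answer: 1210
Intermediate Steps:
Z(B) = (-4 + B)²
R = 1312 (R = 2*((-80 + (-4 + 15)²)*(150 - 134)) = 2*((-80 + 11²)*16) = 2*((-80 + 121)*16) = 2*(41*16) = 2*656 = 1312)
R + K = 1312 - 102 = 1210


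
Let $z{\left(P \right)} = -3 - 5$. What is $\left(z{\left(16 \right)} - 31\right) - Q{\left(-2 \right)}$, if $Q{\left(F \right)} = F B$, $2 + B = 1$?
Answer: $-41$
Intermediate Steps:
$B = -1$ ($B = -2 + 1 = -1$)
$Q{\left(F \right)} = - F$ ($Q{\left(F \right)} = F \left(-1\right) = - F$)
$z{\left(P \right)} = -8$ ($z{\left(P \right)} = -3 - 5 = -8$)
$\left(z{\left(16 \right)} - 31\right) - Q{\left(-2 \right)} = \left(-8 - 31\right) - \left(-1\right) \left(-2\right) = \left(-8 - 31\right) - 2 = -39 - 2 = -41$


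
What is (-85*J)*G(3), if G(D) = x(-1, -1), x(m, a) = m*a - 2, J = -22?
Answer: -1870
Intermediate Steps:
x(m, a) = -2 + a*m (x(m, a) = a*m - 2 = -2 + a*m)
G(D) = -1 (G(D) = -2 - 1*(-1) = -2 + 1 = -1)
(-85*J)*G(3) = -85*(-22)*(-1) = 1870*(-1) = -1870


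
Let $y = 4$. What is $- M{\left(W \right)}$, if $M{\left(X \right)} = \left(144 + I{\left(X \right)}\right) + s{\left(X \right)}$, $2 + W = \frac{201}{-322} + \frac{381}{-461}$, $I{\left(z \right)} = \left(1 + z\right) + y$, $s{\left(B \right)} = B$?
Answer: $- \frac{10546702}{74221} \approx -142.1$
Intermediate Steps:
$I{\left(z \right)} = 5 + z$ ($I{\left(z \right)} = \left(1 + z\right) + 4 = 5 + z$)
$W = - \frac{512227}{148442}$ ($W = -2 + \left(\frac{201}{-322} + \frac{381}{-461}\right) = -2 + \left(201 \left(- \frac{1}{322}\right) + 381 \left(- \frac{1}{461}\right)\right) = -2 - \frac{215343}{148442} = - \frac{512227}{148442} \approx -3.4507$)
$M{\left(X \right)} = 149 + 2 X$ ($M{\left(X \right)} = \left(144 + \left(5 + X\right)\right) + X = \left(149 + X\right) + X = 149 + 2 X$)
$- M{\left(W \right)} = - (149 + 2 \left(- \frac{512227}{148442}\right)) = - (149 - \frac{512227}{74221}) = \left(-1\right) \frac{10546702}{74221} = - \frac{10546702}{74221}$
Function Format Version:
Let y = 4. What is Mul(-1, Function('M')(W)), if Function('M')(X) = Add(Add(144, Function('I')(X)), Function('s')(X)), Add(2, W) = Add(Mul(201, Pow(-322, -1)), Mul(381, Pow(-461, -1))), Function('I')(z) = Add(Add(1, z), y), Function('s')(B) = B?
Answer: Rational(-10546702, 74221) ≈ -142.10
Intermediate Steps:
Function('I')(z) = Add(5, z) (Function('I')(z) = Add(Add(1, z), 4) = Add(5, z))
W = Rational(-512227, 148442) (W = Add(-2, Add(Mul(201, Pow(-322, -1)), Mul(381, Pow(-461, -1)))) = Add(-2, Add(Mul(201, Rational(-1, 322)), Mul(381, Rational(-1, 461)))) = Add(-2, Add(Rational(-201, 322), Rational(-381, 461))) = Add(-2, Rational(-215343, 148442)) = Rational(-512227, 148442) ≈ -3.4507)
Function('M')(X) = Add(149, Mul(2, X)) (Function('M')(X) = Add(Add(144, Add(5, X)), X) = Add(Add(149, X), X) = Add(149, Mul(2, X)))
Mul(-1, Function('M')(W)) = Mul(-1, Add(149, Mul(2, Rational(-512227, 148442)))) = Mul(-1, Add(149, Rational(-512227, 74221))) = Mul(-1, Rational(10546702, 74221)) = Rational(-10546702, 74221)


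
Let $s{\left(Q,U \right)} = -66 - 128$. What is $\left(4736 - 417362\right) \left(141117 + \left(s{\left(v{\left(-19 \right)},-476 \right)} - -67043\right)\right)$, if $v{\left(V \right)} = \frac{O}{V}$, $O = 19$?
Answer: $-85812178716$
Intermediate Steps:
$v{\left(V \right)} = \frac{19}{V}$
$s{\left(Q,U \right)} = -194$ ($s{\left(Q,U \right)} = -66 - 128 = -194$)
$\left(4736 - 417362\right) \left(141117 + \left(s{\left(v{\left(-19 \right)},-476 \right)} - -67043\right)\right) = \left(4736 - 417362\right) \left(141117 - -66849\right) = - 412626 \left(141117 + \left(-194 + 67043\right)\right) = - 412626 \left(141117 + 66849\right) = \left(-412626\right) 207966 = -85812178716$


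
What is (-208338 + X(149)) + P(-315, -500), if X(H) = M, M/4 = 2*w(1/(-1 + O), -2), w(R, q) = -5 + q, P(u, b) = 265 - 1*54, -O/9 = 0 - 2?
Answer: -208183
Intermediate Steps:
O = 18 (O = -9*(0 - 2) = -9*(-2) = 18)
P(u, b) = 211 (P(u, b) = 265 - 54 = 211)
M = -56 (M = 4*(2*(-5 - 2)) = 4*(2*(-7)) = 4*(-14) = -56)
X(H) = -56
(-208338 + X(149)) + P(-315, -500) = (-208338 - 56) + 211 = -208394 + 211 = -208183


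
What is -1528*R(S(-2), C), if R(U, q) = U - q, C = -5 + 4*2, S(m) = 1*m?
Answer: 7640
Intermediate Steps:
S(m) = m
C = 3 (C = -5 + 8 = 3)
-1528*R(S(-2), C) = -1528*(-2 - 1*3) = -1528*(-2 - 3) = -1528*(-5) = 7640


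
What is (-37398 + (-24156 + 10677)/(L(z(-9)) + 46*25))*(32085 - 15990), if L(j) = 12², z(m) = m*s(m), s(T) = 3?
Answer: -779102472645/1294 ≈ -6.0209e+8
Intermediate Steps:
z(m) = 3*m (z(m) = m*3 = 3*m)
L(j) = 144
(-37398 + (-24156 + 10677)/(L(z(-9)) + 46*25))*(32085 - 15990) = (-37398 + (-24156 + 10677)/(144 + 46*25))*(32085 - 15990) = (-37398 - 13479/(144 + 1150))*16095 = (-37398 - 13479/1294)*16095 = -48406491/1294*16095 = -779102472645/1294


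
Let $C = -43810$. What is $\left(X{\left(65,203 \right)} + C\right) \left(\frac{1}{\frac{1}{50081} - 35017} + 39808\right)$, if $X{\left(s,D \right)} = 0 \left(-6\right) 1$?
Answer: $- \frac{117631109041649995}{67449476} \approx -1.744 \cdot 10^{9}$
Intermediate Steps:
$X{\left(s,D \right)} = 0$ ($X{\left(s,D \right)} = 0 \cdot 1 = 0$)
$\left(X{\left(65,203 \right)} + C\right) \left(\frac{1}{\frac{1}{50081} - 35017} + 39808\right) = \left(0 - 43810\right) \left(\frac{1}{\frac{1}{50081} - 35017} + 39808\right) = - 43810 \left(\frac{1}{\frac{1}{50081} - 35017} + 39808\right) = - 43810 \left(\frac{1}{- \frac{1753686376}{50081}} + 39808\right) = - 43810 \left(- \frac{50081}{1753686376} + 39808\right) = \left(-43810\right) \frac{69810747205727}{1753686376} = - \frac{117631109041649995}{67449476}$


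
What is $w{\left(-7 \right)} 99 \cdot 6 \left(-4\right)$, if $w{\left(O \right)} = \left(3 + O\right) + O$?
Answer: $26136$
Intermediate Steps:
$w{\left(O \right)} = 3 + 2 O$
$w{\left(-7 \right)} 99 \cdot 6 \left(-4\right) = \left(3 + 2 \left(-7\right)\right) 99 \cdot 6 \left(-4\right) = \left(3 - 14\right) 99 \left(-24\right) = \left(-11\right) 99 \left(-24\right) = \left(-1089\right) \left(-24\right) = 26136$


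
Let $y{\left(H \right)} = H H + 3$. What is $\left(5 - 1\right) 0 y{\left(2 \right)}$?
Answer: $0$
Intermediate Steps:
$y{\left(H \right)} = 3 + H^{2}$ ($y{\left(H \right)} = H^{2} + 3 = 3 + H^{2}$)
$\left(5 - 1\right) 0 y{\left(2 \right)} = \left(5 - 1\right) 0 \left(3 + 2^{2}\right) = 4 \cdot 0 \left(3 + 4\right) = 0 \cdot 7 = 0$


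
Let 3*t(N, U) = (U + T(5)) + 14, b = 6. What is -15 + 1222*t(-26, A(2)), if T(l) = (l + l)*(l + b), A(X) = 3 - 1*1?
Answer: 51309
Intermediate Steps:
A(X) = 2 (A(X) = 3 - 1 = 2)
T(l) = 2*l*(6 + l) (T(l) = (l + l)*(l + 6) = (2*l)*(6 + l) = 2*l*(6 + l))
t(N, U) = 124/3 + U/3 (t(N, U) = ((U + 2*5*(6 + 5)) + 14)/3 = ((U + 2*5*11) + 14)/3 = ((U + 110) + 14)/3 = ((110 + U) + 14)/3 = (124 + U)/3 = 124/3 + U/3)
-15 + 1222*t(-26, A(2)) = -15 + 1222*(124/3 + (⅓)*2) = -15 + 1222*(124/3 + ⅔) = -15 + 1222*42 = -15 + 51324 = 51309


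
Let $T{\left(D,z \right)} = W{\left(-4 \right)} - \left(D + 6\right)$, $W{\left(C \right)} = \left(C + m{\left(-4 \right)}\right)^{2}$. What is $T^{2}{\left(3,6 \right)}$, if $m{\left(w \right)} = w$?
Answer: $3025$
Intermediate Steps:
$W{\left(C \right)} = \left(-4 + C\right)^{2}$ ($W{\left(C \right)} = \left(C - 4\right)^{2} = \left(-4 + C\right)^{2}$)
$T{\left(D,z \right)} = 58 - D$ ($T{\left(D,z \right)} = \left(-4 - 4\right)^{2} - \left(D + 6\right) = \left(-8\right)^{2} - \left(6 + D\right) = 64 - \left(6 + D\right) = 58 - D$)
$T^{2}{\left(3,6 \right)} = \left(58 - 3\right)^{2} = 55^{2} = 3025$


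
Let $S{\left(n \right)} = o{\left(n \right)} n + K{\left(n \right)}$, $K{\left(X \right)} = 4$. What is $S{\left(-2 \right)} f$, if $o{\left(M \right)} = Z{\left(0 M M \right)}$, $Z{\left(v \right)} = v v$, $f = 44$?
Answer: $176$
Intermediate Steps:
$Z{\left(v \right)} = v^{2}$
$o{\left(M \right)} = 0$ ($o{\left(M \right)} = \left(0 M M\right)^{2} = \left(0 M\right)^{2} = 0^{2} = 0$)
$S{\left(n \right)} = 4$ ($S{\left(n \right)} = 0 n + 4 = 0 + 4 = 4$)
$S{\left(-2 \right)} f = 4 \cdot 44 = 176$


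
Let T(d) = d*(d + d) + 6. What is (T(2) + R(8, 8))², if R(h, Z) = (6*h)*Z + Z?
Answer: 164836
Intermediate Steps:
T(d) = 6 + 2*d² (T(d) = d*(2*d) + 6 = 2*d² + 6 = 6 + 2*d²)
R(h, Z) = Z + 6*Z*h (R(h, Z) = 6*Z*h + Z = Z + 6*Z*h)
(T(2) + R(8, 8))² = ((6 + 2*2²) + 8*(1 + 6*8))² = ((6 + 2*4) + 8*(1 + 48))² = ((6 + 8) + 8*49)² = (14 + 392)² = 406² = 164836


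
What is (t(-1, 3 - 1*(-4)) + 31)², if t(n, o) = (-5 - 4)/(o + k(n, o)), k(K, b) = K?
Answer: 3481/4 ≈ 870.25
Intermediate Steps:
t(n, o) = -9/(n + o) (t(n, o) = (-5 - 4)/(o + n) = -9/(n + o))
(t(-1, 3 - 1*(-4)) + 31)² = (-9/(-1 + (3 - 1*(-4))) + 31)² = (-9/(-1 + (3 + 4)) + 31)² = (-9/(-1 + 7) + 31)² = (-9/6 + 31)² = (-9*⅙ + 31)² = (-3/2 + 31)² = (59/2)² = 3481/4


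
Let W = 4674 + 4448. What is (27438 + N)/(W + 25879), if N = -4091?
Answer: 23347/35001 ≈ 0.66704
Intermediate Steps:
W = 9122
(27438 + N)/(W + 25879) = (27438 - 4091)/(9122 + 25879) = 23347/35001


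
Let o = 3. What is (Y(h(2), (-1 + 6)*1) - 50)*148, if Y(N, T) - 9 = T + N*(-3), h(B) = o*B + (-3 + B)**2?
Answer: -8436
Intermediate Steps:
h(B) = (-3 + B)**2 + 3*B (h(B) = 3*B + (-3 + B)**2 = (-3 + B)**2 + 3*B)
Y(N, T) = 9 + T - 3*N (Y(N, T) = 9 + (T + N*(-3)) = 9 + (T - 3*N) = 9 + T - 3*N)
(Y(h(2), (-1 + 6)*1) - 50)*148 = ((9 + (-1 + 6)*1 - 3*((-3 + 2)**2 + 3*2)) - 50)*148 = ((9 + 5*1 - 3*((-1)**2 + 6)) - 50)*148 = ((9 + 5 - 3*(1 + 6)) - 50)*148 = ((9 + 5 - 3*7) - 50)*148 = ((9 + 5 - 21) - 50)*148 = (-7 - 50)*148 = -57*148 = -8436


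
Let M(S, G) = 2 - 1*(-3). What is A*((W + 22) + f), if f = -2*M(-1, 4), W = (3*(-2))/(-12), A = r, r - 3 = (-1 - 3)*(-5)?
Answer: 575/2 ≈ 287.50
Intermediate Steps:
r = 23 (r = 3 + (-1 - 3)*(-5) = 3 - 4*(-5) = 3 + 20 = 23)
A = 23
M(S, G) = 5 (M(S, G) = 2 + 3 = 5)
W = ½ (W = -6*(-1/12) = ½ ≈ 0.50000)
f = -10 (f = -2*5 = -10)
A*((W + 22) + f) = 23*((½ + 22) - 10) = 23*(45/2 - 10) = 23*(25/2) = 575/2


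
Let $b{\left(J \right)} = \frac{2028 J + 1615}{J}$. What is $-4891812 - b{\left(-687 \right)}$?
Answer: $- \frac{3362066465}{687} \approx -4.8938 \cdot 10^{6}$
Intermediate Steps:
$b{\left(J \right)} = \frac{1615 + 2028 J}{J}$
$-4891812 - b{\left(-687 \right)} = -4891812 - \left(2028 + \frac{1615}{-687}\right) = -4891812 - \left(2028 + 1615 \left(- \frac{1}{687}\right)\right) = -4891812 - \left(2028 - \frac{1615}{687}\right) = -4891812 - \frac{1391621}{687} = - \frac{3362066465}{687}$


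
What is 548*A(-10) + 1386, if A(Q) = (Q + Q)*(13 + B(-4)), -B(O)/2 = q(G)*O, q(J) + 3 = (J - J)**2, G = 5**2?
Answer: 121946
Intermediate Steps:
G = 25
q(J) = -3 (q(J) = -3 + (J - J)**2 = -3 + 0**2 = -3 + 0 = -3)
B(O) = 6*O (B(O) = -(-6)*O = 6*O)
A(Q) = -22*Q (A(Q) = (Q + Q)*(13 + 6*(-4)) = (2*Q)*(13 - 24) = (2*Q)*(-11) = -22*Q)
548*A(-10) + 1386 = 548*(-22*(-10)) + 1386 = 548*220 + 1386 = 120560 + 1386 = 121946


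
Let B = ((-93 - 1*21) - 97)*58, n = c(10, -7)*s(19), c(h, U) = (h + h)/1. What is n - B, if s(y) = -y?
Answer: 11858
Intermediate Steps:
c(h, U) = 2*h (c(h, U) = (2*h)*1 = 2*h)
n = -380 (n = (2*10)*(-1*19) = 20*(-19) = -380)
B = -12238 (B = ((-93 - 21) - 97)*58 = (-114 - 97)*58 = -211*58 = -12238)
n - B = -380 - 1*(-12238) = -380 + 12238 = 11858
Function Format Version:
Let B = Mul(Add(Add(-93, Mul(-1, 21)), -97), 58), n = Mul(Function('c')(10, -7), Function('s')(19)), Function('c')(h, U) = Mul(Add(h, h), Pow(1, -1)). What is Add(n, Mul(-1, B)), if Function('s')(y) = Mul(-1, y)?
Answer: 11858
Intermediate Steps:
Function('c')(h, U) = Mul(2, h) (Function('c')(h, U) = Mul(Mul(2, h), 1) = Mul(2, h))
n = -380 (n = Mul(Mul(2, 10), Mul(-1, 19)) = Mul(20, -19) = -380)
B = -12238 (B = Mul(Add(Add(-93, -21), -97), 58) = Mul(Add(-114, -97), 58) = Mul(-211, 58) = -12238)
Add(n, Mul(-1, B)) = Add(-380, Mul(-1, -12238)) = Add(-380, 12238) = 11858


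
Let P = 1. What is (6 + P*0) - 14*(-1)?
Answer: 20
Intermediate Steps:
(6 + P*0) - 14*(-1) = (6 + 1*0) - 14*(-1) = (6 + 0) + 14 = 6 + 14 = 20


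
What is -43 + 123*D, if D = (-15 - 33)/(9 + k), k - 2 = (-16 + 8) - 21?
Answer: 285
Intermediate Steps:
k = -27 (k = 2 + ((-16 + 8) - 21) = 2 + (-8 - 21) = 2 - 29 = -27)
D = 8/3 (D = (-15 - 33)/(9 - 27) = -48/(-18) = -48*(-1/18) = 8/3 ≈ 2.6667)
-43 + 123*D = -43 + 123*(8/3) = -43 + 328 = 285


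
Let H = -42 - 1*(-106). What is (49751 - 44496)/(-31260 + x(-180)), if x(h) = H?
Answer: -5255/31196 ≈ -0.16845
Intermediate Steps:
H = 64 (H = -42 + 106 = 64)
x(h) = 64
(49751 - 44496)/(-31260 + x(-180)) = (49751 - 44496)/(-31260 + 64) = 5255/(-31196) = 5255*(-1/31196) = -5255/31196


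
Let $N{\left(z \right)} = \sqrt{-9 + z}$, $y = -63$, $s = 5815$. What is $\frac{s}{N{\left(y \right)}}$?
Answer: $- \frac{5815 i \sqrt{2}}{12} \approx - 685.3 i$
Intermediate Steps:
$\frac{s}{N{\left(y \right)}} = \frac{5815}{\sqrt{-9 - 63}} = \frac{5815}{\sqrt{-72}} = \frac{5815}{6 i \sqrt{2}} = 5815 \left(- \frac{i \sqrt{2}}{12}\right) = - \frac{5815 i \sqrt{2}}{12}$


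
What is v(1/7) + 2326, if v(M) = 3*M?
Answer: 16285/7 ≈ 2326.4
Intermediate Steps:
v(1/7) + 2326 = 3/7 + 2326 = 16285/7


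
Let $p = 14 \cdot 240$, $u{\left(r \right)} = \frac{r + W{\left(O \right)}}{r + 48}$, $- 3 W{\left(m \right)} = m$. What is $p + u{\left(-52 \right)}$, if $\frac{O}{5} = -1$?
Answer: $\frac{40471}{12} \approx 3372.6$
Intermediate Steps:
$O = -5$ ($O = 5 \left(-1\right) = -5$)
$W{\left(m \right)} = - \frac{m}{3}$
$u{\left(r \right)} = \frac{\frac{5}{3} + r}{48 + r}$ ($u{\left(r \right)} = \frac{r - - \frac{5}{3}}{r + 48} = \frac{r + \frac{5}{3}}{48 + r} = \frac{\frac{5}{3} + r}{48 + r}$)
$p = 3360$
$p + u{\left(-52 \right)} = 3360 + \frac{\frac{5}{3} - 52}{48 - 52} = 3360 + \frac{1}{-4} \left(- \frac{151}{3}\right) = 3360 - - \frac{151}{12} = 3360 + \frac{151}{12} = \frac{40471}{12}$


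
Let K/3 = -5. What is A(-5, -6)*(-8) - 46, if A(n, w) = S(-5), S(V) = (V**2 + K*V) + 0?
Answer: -846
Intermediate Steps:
K = -15 (K = 3*(-5) = -15)
S(V) = V**2 - 15*V (S(V) = (V**2 - 15*V) + 0 = V**2 - 15*V)
A(n, w) = 100 (A(n, w) = -5*(-15 - 5) = -5*(-20) = 100)
A(-5, -6)*(-8) - 46 = 100*(-8) - 46 = -800 - 46 = -846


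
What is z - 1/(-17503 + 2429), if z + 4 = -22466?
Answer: -338712779/15074 ≈ -22470.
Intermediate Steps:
z = -22470 (z = -4 - 22466 = -22470)
z - 1/(-17503 + 2429) = -22470 - 1/(-17503 + 2429) = -22470 - 1/(-15074) = -22470 - 1*(-1/15074) = -22470 + 1/15074 = -338712779/15074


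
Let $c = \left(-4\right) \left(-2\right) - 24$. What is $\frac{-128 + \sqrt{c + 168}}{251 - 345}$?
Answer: $\frac{64}{47} - \frac{\sqrt{38}}{47} \approx 1.2305$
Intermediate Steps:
$c = -16$ ($c = 8 - 24 = -16$)
$\frac{-128 + \sqrt{c + 168}}{251 - 345} = \frac{-128 + \sqrt{-16 + 168}}{251 - 345} = \frac{-128 + \sqrt{152}}{-94} = \left(-128 + 2 \sqrt{38}\right) \left(- \frac{1}{94}\right) = \frac{64}{47} - \frac{\sqrt{38}}{47}$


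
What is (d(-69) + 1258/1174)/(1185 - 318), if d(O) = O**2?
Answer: 2795336/508929 ≈ 5.4926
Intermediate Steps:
(d(-69) + 1258/1174)/(1185 - 318) = ((-69)**2 + 1258/1174)/(1185 - 318) = (4761 + 1258*(1/1174))/867 = (4761 + 629/587)*(1/867) = (2795336/587)*(1/867) = 2795336/508929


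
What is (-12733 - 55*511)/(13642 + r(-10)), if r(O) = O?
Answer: -20419/6816 ≈ -2.9957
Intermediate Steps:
(-12733 - 55*511)/(13642 + r(-10)) = (-12733 - 55*511)/(13642 - 10) = (-12733 - 28105)/13632 = -40838*1/13632 = -20419/6816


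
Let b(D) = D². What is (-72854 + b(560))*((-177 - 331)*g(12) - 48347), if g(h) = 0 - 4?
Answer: -11150150990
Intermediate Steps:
g(h) = -4
(-72854 + b(560))*((-177 - 331)*g(12) - 48347) = (-72854 + 560²)*((-177 - 331)*(-4) - 48347) = (-72854 + 313600)*(-508*(-4) - 48347) = 240746*(2032 - 48347) = 240746*(-46315) = -11150150990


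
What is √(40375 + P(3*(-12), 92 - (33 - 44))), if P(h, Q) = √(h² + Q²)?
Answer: √(40375 + √11905) ≈ 201.21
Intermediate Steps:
P(h, Q) = √(Q² + h²)
√(40375 + P(3*(-12), 92 - (33 - 44))) = √(40375 + √((92 - (33 - 44))² + (3*(-12))²)) = √(40375 + √((92 - 1*(-11))² + (-36)²)) = √(40375 + √((92 + 11)² + 1296)) = √(40375 + √(103² + 1296)) = √(40375 + √(10609 + 1296)) = √(40375 + √11905)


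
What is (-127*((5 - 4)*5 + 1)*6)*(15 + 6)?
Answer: -96012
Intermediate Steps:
(-127*((5 - 4)*5 + 1)*6)*(15 + 6) = -127*(1*5 + 1)*6*21 = -127*(5 + 1)*6*21 = -762*6*21 = -127*36*21 = -4572*21 = -96012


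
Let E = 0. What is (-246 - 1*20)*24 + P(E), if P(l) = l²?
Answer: -6384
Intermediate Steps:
(-246 - 1*20)*24 + P(E) = (-246 - 1*20)*24 + 0² = (-246 - 20)*24 + 0 = -266*24 + 0 = -6384 + 0 = -6384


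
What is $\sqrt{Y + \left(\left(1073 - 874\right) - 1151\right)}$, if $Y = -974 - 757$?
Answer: $i \sqrt{2683} \approx 51.798 i$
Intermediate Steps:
$Y = -1731$
$\sqrt{Y + \left(\left(1073 - 874\right) - 1151\right)} = \sqrt{-1731 + \left(\left(1073 - 874\right) - 1151\right)} = \sqrt{-1731 + \left(199 - 1151\right)} = \sqrt{-1731 - 952} = \sqrt{-2683} = i \sqrt{2683}$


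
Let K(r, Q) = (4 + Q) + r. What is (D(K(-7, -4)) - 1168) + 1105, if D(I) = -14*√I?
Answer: -63 - 14*I*√7 ≈ -63.0 - 37.041*I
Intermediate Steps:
K(r, Q) = 4 + Q + r
(D(K(-7, -4)) - 1168) + 1105 = (-14*√(4 - 4 - 7) - 1168) + 1105 = (-14*I*√7 - 1168) + 1105 = (-1168 - 14*I*√7) + 1105 = -63 - 14*I*√7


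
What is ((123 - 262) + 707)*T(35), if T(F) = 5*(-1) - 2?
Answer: -3976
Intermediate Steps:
T(F) = -7 (T(F) = -5 - 2 = -7)
((123 - 262) + 707)*T(35) = ((123 - 262) + 707)*(-7) = (-139 + 707)*(-7) = 568*(-7) = -3976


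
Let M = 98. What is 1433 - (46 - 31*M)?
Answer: 4425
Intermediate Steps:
1433 - (46 - 31*M) = 1433 - (46 - 31*98) = 1433 - (46 - 3038) = 1433 - 1*(-2992) = 1433 + 2992 = 4425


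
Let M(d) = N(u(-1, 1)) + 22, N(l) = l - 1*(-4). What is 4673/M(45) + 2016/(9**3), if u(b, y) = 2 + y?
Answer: 385009/2349 ≈ 163.90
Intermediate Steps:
N(l) = 4 + l (N(l) = l + 4 = 4 + l)
M(d) = 29 (M(d) = (4 + (2 + 1)) + 22 = (4 + 3) + 22 = 7 + 22 = 29)
4673/M(45) + 2016/(9**3) = 4673/29 + 2016/(9**3) = 4673*(1/29) + 2016/729 = 4673/29 + 2016*(1/729) = 4673/29 + 224/81 = 385009/2349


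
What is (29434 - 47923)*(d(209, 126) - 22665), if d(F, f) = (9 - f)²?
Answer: 165957264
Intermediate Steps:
(29434 - 47923)*(d(209, 126) - 22665) = (29434 - 47923)*((-9 + 126)² - 22665) = -18489*(117² - 22665) = -18489*(13689 - 22665) = -18489*(-8976) = 165957264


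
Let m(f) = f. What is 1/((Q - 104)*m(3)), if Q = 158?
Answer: 1/162 ≈ 0.0061728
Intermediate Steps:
1/((Q - 104)*m(3)) = 1/((158 - 104)*3) = 1/(54*3) = 1/162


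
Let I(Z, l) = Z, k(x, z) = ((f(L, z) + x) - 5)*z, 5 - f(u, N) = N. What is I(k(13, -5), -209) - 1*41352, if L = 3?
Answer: -41442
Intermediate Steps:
f(u, N) = 5 - N
k(x, z) = z*(x - z) (k(x, z) = (((5 - z) + x) - 5)*z = ((5 + x - z) - 5)*z = (x - z)*z = z*(x - z))
I(k(13, -5), -209) - 1*41352 = -5*(13 - 1*(-5)) - 1*41352 = -5*(13 + 5) - 41352 = -5*18 - 41352 = -90 - 41352 = -41442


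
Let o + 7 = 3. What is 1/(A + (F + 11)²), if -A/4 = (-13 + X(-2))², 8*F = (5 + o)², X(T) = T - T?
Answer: -64/35343 ≈ -0.0018108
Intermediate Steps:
X(T) = 0
o = -4 (o = -7 + 3 = -4)
F = ⅛ (F = (5 - 4)²/8 = (⅛)*1² = (⅛)*1 = ⅛ ≈ 0.12500)
A = -676 (A = -4*(-13 + 0)² = -4*(-13)² = -4*169 = -676)
1/(A + (F + 11)²) = 1/(-676 + (⅛ + 11)²) = 1/(-676 + (89/8)²) = 1/(-676 + 7921/64) = 1/(-35343/64) = -64/35343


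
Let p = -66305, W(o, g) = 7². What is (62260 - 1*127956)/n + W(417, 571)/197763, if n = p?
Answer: 12995486993/13112675715 ≈ 0.99106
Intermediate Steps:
W(o, g) = 49
n = -66305
(62260 - 1*127956)/n + W(417, 571)/197763 = (62260 - 1*127956)/(-66305) + 49/197763 = (62260 - 127956)*(-1/66305) + 49*(1/197763) = -65696*(-1/66305) + 49/197763 = 65696/66305 + 49/197763 = 12995486993/13112675715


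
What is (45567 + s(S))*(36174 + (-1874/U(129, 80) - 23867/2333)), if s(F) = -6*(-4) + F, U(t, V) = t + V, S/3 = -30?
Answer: 802135929275133/487597 ≈ 1.6451e+9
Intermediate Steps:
S = -90 (S = 3*(-30) = -90)
U(t, V) = V + t
s(F) = 24 + F
(45567 + s(S))*(36174 + (-1874/U(129, 80) - 23867/2333)) = (45567 + (24 - 90))*(36174 + (-1874/(80 + 129) - 23867/2333)) = (45567 - 66)*(36174 + (-1874/209 - 23867*1/2333)) = 45501*(36174 + (-1874*1/209 - 23867/2333)) = 45501*(36174 + (-1874/209 - 23867/2333)) = 45501*(36174 - 9360245/487597) = 45501*(17628973633/487597) = 802135929275133/487597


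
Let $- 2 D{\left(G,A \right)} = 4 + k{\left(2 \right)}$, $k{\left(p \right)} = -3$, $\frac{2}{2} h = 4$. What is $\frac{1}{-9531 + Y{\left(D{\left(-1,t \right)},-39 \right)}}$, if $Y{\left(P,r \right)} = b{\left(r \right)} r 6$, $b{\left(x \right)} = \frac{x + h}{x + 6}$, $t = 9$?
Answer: $- \frac{11}{107571} \approx -0.00010226$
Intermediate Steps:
$h = 4$
$b{\left(x \right)} = \frac{4 + x}{6 + x}$ ($b{\left(x \right)} = \frac{x + 4}{x + 6} = \frac{4 + x}{6 + x}$)
$D{\left(G,A \right)} = - \frac{1}{2}$ ($D{\left(G,A \right)} = - \frac{4 - 3}{2} = \left(- \frac{1}{2}\right) 1 = - \frac{1}{2}$)
$Y{\left(P,r \right)} = \frac{6 r \left(4 + r\right)}{6 + r}$ ($Y{\left(P,r \right)} = \frac{4 + r}{6 + r} r 6 = \frac{r \left(4 + r\right)}{6 + r} 6 = \frac{6 r \left(4 + r\right)}{6 + r}$)
$\frac{1}{-9531 + Y{\left(D{\left(-1,t \right)},-39 \right)}} = \frac{1}{-9531 + 6 \left(-39\right) \frac{1}{6 - 39} \left(4 - 39\right)} = \frac{1}{-9531 + 6 \left(-39\right) \frac{1}{-33} \left(-35\right)} = \frac{1}{-9531 + 6 \left(-39\right) \left(- \frac{1}{33}\right) \left(-35\right)} = \frac{1}{-9531 - \frac{2730}{11}} = \frac{1}{- \frac{107571}{11}} = - \frac{11}{107571}$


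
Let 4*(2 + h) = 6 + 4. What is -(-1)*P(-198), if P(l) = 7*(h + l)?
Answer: -2765/2 ≈ -1382.5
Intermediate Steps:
h = 1/2 (h = -2 + (6 + 4)/4 = -2 + (1/4)*10 = -2 + 5/2 = 1/2 ≈ 0.50000)
P(l) = 7/2 + 7*l (P(l) = 7*(1/2 + l) = 7/2 + 7*l)
-(-1)*P(-198) = -(-1)*(7/2 + 7*(-198)) = -(-1)*(7/2 - 1386) = -(-1)*(-2765)/2 = -1*2765/2 = -2765/2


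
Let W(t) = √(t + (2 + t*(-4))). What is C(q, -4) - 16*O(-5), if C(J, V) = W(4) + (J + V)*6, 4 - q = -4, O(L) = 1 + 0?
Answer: 8 + I*√10 ≈ 8.0 + 3.1623*I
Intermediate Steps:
O(L) = 1
q = 8 (q = 4 - 1*(-4) = 4 + 4 = 8)
W(t) = √(2 - 3*t) (W(t) = √(t + (2 - 4*t)) = √(2 - 3*t))
C(J, V) = 6*J + 6*V + I*√10 (C(J, V) = √(2 - 3*4) + (J + V)*6 = √(2 - 12) + (6*J + 6*V) = √(-10) + (6*J + 6*V) = I*√10 + (6*J + 6*V) = 6*J + 6*V + I*√10)
C(q, -4) - 16*O(-5) = (6*8 + 6*(-4) + I*√10) - 16*1 = (48 - 24 + I*√10) - 16 = (24 + I*√10) - 16 = 8 + I*√10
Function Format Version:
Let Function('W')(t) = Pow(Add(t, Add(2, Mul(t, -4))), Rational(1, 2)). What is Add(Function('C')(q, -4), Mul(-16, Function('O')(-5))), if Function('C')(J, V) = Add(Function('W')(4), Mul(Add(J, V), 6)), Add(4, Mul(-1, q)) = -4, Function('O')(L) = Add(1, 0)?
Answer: Add(8, Mul(I, Pow(10, Rational(1, 2)))) ≈ Add(8.0000, Mul(3.1623, I))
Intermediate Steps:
Function('O')(L) = 1
q = 8 (q = Add(4, Mul(-1, -4)) = Add(4, 4) = 8)
Function('W')(t) = Pow(Add(2, Mul(-3, t)), Rational(1, 2)) (Function('W')(t) = Pow(Add(t, Add(2, Mul(-4, t))), Rational(1, 2)) = Pow(Add(2, Mul(-3, t)), Rational(1, 2)))
Function('C')(J, V) = Add(Mul(6, J), Mul(6, V), Mul(I, Pow(10, Rational(1, 2)))) (Function('C')(J, V) = Add(Pow(Add(2, Mul(-3, 4)), Rational(1, 2)), Mul(Add(J, V), 6)) = Add(Pow(Add(2, -12), Rational(1, 2)), Add(Mul(6, J), Mul(6, V))) = Add(Pow(-10, Rational(1, 2)), Add(Mul(6, J), Mul(6, V))) = Add(Mul(I, Pow(10, Rational(1, 2))), Add(Mul(6, J), Mul(6, V))) = Add(Mul(6, J), Mul(6, V), Mul(I, Pow(10, Rational(1, 2)))))
Add(Function('C')(q, -4), Mul(-16, Function('O')(-5))) = Add(Add(Mul(6, 8), Mul(6, -4), Mul(I, Pow(10, Rational(1, 2)))), Mul(-16, 1)) = Add(Add(48, -24, Mul(I, Pow(10, Rational(1, 2)))), -16) = Add(Add(24, Mul(I, Pow(10, Rational(1, 2)))), -16) = Add(8, Mul(I, Pow(10, Rational(1, 2))))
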